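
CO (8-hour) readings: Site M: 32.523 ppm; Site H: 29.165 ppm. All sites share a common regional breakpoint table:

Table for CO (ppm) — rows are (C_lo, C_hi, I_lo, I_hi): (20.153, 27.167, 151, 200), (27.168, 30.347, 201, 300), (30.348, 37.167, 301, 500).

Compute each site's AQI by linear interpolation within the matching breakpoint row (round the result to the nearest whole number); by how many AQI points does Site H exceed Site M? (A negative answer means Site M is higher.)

Site M 32.523: bracket 30.348–37.167 → index 301–500; slope 199/6.819, offset 2.175.
AQI = 301 + 199/6.819·2.175 ≈ 364.47 ⇒ 364.
Site H: 29.165 ∈ [27.168, 30.347] ↔ index [201, 300].
201 + (29.165−27.168)·(300−201)/(30.347−27.168) = 201 + 1.997·99/3.179 ≈ 263.19, so AQI = 263.
AQIs: Site M=364, Site H=263. Site H (263) − Site M (364) = -101.

-101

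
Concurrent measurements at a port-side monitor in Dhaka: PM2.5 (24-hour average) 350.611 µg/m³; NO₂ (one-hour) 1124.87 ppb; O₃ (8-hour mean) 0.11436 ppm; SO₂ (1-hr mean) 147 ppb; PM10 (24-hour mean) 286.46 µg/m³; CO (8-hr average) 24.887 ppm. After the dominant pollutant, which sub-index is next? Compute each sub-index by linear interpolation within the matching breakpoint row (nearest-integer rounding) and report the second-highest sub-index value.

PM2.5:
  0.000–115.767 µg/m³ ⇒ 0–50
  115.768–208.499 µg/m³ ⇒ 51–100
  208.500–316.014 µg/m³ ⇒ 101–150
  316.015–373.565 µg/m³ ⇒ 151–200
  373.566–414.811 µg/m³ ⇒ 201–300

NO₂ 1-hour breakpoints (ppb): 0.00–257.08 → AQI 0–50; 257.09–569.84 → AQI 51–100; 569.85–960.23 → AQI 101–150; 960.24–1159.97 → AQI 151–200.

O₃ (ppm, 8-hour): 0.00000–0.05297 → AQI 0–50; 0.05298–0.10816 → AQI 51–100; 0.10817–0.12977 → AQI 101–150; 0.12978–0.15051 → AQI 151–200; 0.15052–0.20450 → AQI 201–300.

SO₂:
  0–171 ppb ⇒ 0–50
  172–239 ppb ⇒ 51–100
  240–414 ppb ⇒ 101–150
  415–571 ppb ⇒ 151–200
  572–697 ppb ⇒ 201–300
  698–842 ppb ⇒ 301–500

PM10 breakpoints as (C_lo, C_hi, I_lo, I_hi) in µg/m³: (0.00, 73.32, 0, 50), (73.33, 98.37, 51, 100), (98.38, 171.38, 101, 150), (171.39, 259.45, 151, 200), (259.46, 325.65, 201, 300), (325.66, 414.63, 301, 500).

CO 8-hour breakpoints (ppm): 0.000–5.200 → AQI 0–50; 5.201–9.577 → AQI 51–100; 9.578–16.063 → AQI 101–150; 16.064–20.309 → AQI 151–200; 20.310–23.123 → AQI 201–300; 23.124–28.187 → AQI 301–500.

PM2.5: row 316.015–373.565 (AQI 151–200). (200−151)·(350.611−316.015)/(373.565−316.015) + 151 = 49·34.596/57.550 + 151 ≈ 180.46 → 180.
NO₂: row 960.24–1159.97 (AQI 151–200). (200−151)·(1124.87−960.24)/(1159.97−960.24) + 151 = 49·164.63/199.73 + 151 ≈ 191.39 → 191.
O₃: 0.11436 ∈ [0.10817, 0.12977] ↔ index [101, 150].
101 + (0.11436−0.10817)·(150−101)/(0.12977−0.10817) = 101 + 0.00619·49/0.02160 ≈ 115.04, so AQI = 115.
SO₂: 147 ∈ [0, 171] ↔ index [0, 50].
0 + (147−0)·(50−0)/(171−0) = 0 + 147·50/171 ≈ 42.98, so AQI = 43.
PM10: 286.46 lies in 259.46–325.65, so I_lo=201, I_hi=300, C_lo=259.46, C_hi=325.65.
(300−201)/(325.65−259.46) × (286.46−259.46) + 201 = 99/66.19 × 27.00 + 201 ≈ 241.38 → 241.
CO 24.887: bracket 23.124–28.187 → index 301–500; slope 199/5.063, offset 1.763.
AQI = 301 + 199/5.063·1.763 ≈ 370.29 ⇒ 370.
Sub-indices: PM2.5→180, NO₂→191, O₃→115, SO₂→43, PM10→241, CO→370. Ranked high→low: 370, 241, 191, 180, 115, 43. Second-highest sub-index = 241.

241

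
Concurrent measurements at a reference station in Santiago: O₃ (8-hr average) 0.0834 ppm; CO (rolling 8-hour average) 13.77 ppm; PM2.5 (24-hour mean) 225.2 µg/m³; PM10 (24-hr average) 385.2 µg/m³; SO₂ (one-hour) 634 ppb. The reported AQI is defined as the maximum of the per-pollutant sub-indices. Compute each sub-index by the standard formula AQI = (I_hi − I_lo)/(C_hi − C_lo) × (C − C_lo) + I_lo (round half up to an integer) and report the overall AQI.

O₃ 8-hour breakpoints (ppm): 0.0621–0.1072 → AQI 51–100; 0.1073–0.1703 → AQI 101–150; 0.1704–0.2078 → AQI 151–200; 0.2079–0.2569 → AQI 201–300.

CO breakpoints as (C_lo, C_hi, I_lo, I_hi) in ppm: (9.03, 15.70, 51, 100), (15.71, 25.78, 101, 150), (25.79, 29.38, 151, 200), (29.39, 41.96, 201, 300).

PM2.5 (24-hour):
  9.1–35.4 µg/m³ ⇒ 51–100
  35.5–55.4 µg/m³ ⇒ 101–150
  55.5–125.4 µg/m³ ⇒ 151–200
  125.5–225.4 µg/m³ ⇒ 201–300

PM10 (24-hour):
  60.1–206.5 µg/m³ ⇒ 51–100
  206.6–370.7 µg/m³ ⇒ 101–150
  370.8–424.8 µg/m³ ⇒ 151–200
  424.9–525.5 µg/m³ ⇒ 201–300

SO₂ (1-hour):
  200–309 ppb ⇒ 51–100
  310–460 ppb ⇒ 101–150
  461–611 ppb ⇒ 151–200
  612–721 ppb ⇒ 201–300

300

O₃: row 0.0621–0.1072 (AQI 51–100). (100−51)·(0.0834−0.0621)/(0.1072−0.0621) + 51 = 49·0.0213/0.0451 + 51 ≈ 74.14 → 74.
CO: row 9.03–15.70 (AQI 51–100). (100−51)·(13.77−9.03)/(15.70−9.03) + 51 = 49·4.74/6.67 + 51 ≈ 85.82 → 86.
PM2.5: row 125.5–225.4 (AQI 201–300). (300−201)·(225.2−125.5)/(225.4−125.5) + 201 = 99·99.7/99.9 + 201 ≈ 299.80 → 300.
PM10: 385.2 lies in 370.8–424.8, so I_lo=151, I_hi=200, C_lo=370.8, C_hi=424.8.
(200−151)/(424.8−370.8) × (385.2−370.8) + 151 = 49/54.0 × 14.4 + 151 ≈ 164.07 → 164.
SO₂ 634: bracket 612–721 → index 201–300; slope 99/109, offset 22.
AQI = 201 + 99/109·22 ≈ 220.98 ⇒ 221.
Sub-indices: O₃→74, CO→86, PM2.5→300, PM10→164, SO₂→221. Overall AQI = max = 300; dominant pollutant is PM2.5.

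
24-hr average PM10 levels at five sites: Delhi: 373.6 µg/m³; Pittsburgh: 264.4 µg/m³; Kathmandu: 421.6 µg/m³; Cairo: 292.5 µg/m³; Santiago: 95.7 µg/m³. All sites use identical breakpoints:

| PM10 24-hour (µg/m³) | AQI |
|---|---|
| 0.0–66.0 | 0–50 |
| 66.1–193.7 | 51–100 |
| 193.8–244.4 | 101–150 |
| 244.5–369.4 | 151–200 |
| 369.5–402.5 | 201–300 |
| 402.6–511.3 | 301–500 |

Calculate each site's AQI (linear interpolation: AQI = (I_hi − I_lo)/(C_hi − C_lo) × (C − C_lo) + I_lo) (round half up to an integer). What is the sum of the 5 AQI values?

940

Delhi: 373.6 ∈ [369.5, 402.5] ↔ index [201, 300].
201 + (373.6−369.5)·(300−201)/(402.5−369.5) = 201 + 4.1·99/33.0 ≈ 213.30, so AQI = 213.
Pittsburgh: 264.4 ∈ [244.5, 369.4] ↔ index [151, 200].
151 + (264.4−244.5)·(200−151)/(369.4−244.5) = 151 + 19.9·49/124.9 ≈ 158.81, so AQI = 159.
Kathmandu 421.6: bracket 402.6–511.3 → index 301–500; slope 199/108.7, offset 19.0.
AQI = 301 + 199/108.7·19.0 ≈ 335.78 ⇒ 336.
Cairo: 292.5 ∈ [244.5, 369.4] ↔ index [151, 200].
151 + (292.5−244.5)·(200−151)/(369.4−244.5) = 151 + 48.0·49/124.9 ≈ 169.83, so AQI = 170.
Santiago: 95.7 lies in 66.1–193.7, so I_lo=51, I_hi=100, C_lo=66.1, C_hi=193.7.
(100−51)/(193.7−66.1) × (95.7−66.1) + 51 = 49/127.6 × 29.6 + 51 ≈ 62.37 → 62.
AQIs: Delhi=213, Pittsburgh=159, Kathmandu=336, Cairo=170, Santiago=62. Sum = 213 + 159 + 336 + 170 + 62 = 940.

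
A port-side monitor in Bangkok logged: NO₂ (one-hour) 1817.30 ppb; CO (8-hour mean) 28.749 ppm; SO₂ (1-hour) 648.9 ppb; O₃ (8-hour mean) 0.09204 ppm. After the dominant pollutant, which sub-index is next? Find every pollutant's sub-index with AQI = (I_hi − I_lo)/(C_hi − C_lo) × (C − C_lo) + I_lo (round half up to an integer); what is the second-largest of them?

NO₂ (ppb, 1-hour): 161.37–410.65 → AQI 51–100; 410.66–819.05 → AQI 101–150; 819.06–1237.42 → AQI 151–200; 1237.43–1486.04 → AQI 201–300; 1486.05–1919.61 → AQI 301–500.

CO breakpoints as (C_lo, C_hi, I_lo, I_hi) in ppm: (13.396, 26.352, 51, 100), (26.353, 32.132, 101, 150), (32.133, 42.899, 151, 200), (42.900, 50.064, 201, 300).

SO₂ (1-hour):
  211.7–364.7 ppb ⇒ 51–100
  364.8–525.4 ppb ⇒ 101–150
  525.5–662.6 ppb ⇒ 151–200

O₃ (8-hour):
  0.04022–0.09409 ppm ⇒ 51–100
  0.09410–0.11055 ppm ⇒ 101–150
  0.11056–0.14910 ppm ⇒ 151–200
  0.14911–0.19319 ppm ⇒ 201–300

195

NO₂: row 1486.05–1919.61 (AQI 301–500). (500−301)·(1817.30−1486.05)/(1919.61−1486.05) + 301 = 199·331.25/433.56 + 301 ≈ 453.04 → 453.
CO: 28.749 lies in 26.353–32.132, so I_lo=101, I_hi=150, C_lo=26.353, C_hi=32.132.
(150−101)/(32.132−26.353) × (28.749−26.353) + 101 = 49/5.779 × 2.396 + 101 ≈ 121.32 → 121.
SO₂: row 525.5–662.6 (AQI 151–200). (200−151)·(648.9−525.5)/(662.6−525.5) + 151 = 49·123.4/137.1 + 151 ≈ 195.10 → 195.
O₃: row 0.04022–0.09409 (AQI 51–100). (100−51)·(0.09204−0.04022)/(0.09409−0.04022) + 51 = 49·0.05182/0.05387 + 51 ≈ 98.14 → 98.
Sub-indices: NO₂→453, CO→121, SO₂→195, O₃→98. Ranked high→low: 453, 195, 121, 98. Second-highest sub-index = 195.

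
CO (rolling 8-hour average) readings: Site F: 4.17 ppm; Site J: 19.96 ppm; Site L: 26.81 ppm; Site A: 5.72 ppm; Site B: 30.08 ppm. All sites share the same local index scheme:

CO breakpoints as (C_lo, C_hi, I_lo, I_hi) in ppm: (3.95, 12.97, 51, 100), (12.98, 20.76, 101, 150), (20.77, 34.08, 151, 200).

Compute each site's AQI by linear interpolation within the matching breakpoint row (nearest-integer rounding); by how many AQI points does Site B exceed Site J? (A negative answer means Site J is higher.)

Site F: 4.17 lies in 3.95–12.97, so I_lo=51, I_hi=100, C_lo=3.95, C_hi=12.97.
(100−51)/(12.97−3.95) × (4.17−3.95) + 51 = 49/9.02 × 0.22 + 51 ≈ 52.20 → 52.
Site J: 19.96 lies in 12.98–20.76, so I_lo=101, I_hi=150, C_lo=12.98, C_hi=20.76.
(150−101)/(20.76−12.98) × (19.96−12.98) + 101 = 49/7.78 × 6.98 + 101 ≈ 144.96 → 145.
Site L: 26.81 lies in 20.77–34.08, so I_lo=151, I_hi=200, C_lo=20.77, C_hi=34.08.
(200−151)/(34.08−20.77) × (26.81−20.77) + 151 = 49/13.31 × 6.04 + 151 ≈ 173.24 → 173.
Site A 5.72: bracket 3.95–12.97 → index 51–100; slope 49/9.02, offset 1.77.
AQI = 51 + 49/9.02·1.77 ≈ 60.62 ⇒ 61.
Site B: 30.08 lies in 20.77–34.08, so I_lo=151, I_hi=200, C_lo=20.77, C_hi=34.08.
(200−151)/(34.08−20.77) × (30.08−20.77) + 151 = 49/13.31 × 9.31 + 151 ≈ 185.27 → 185.
AQIs: Site F=52, Site J=145, Site L=173, Site A=61, Site B=185. Site B (185) − Site J (145) = 40.

40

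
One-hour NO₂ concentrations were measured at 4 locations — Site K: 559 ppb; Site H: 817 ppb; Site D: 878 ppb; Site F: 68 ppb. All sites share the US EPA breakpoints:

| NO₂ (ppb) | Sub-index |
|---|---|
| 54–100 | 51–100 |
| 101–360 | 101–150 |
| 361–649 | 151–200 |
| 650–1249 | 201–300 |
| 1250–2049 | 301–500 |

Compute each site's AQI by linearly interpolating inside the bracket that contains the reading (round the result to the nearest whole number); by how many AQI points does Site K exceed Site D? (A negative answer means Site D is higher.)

-54

Site K: row 361–649 (AQI 151–200). (200−151)·(559−361)/(649−361) + 151 = 49·198/288 + 151 ≈ 184.69 → 185.
Site H: 817 lies in 650–1249, so I_lo=201, I_hi=300, C_lo=650, C_hi=1249.
(300−201)/(1249−650) × (817−650) + 201 = 99/599 × 167 + 201 ≈ 228.60 → 229.
Site D: 878 lies in 650–1249, so I_lo=201, I_hi=300, C_lo=650, C_hi=1249.
(300−201)/(1249−650) × (878−650) + 201 = 99/599 × 228 + 201 ≈ 238.68 → 239.
Site F: 68 lies in 54–100, so I_lo=51, I_hi=100, C_lo=54, C_hi=100.
(100−51)/(100−54) × (68−54) + 51 = 49/46 × 14 + 51 ≈ 65.91 → 66.
AQIs: Site K=185, Site H=229, Site D=239, Site F=66. Site K (185) − Site D (239) = -54.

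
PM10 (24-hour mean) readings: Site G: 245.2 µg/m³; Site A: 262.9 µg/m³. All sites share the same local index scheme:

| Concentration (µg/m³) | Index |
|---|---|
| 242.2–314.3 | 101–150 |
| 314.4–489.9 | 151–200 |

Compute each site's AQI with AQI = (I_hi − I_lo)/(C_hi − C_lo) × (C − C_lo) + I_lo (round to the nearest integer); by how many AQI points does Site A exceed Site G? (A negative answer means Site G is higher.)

12

Site G: 245.2 lies in 242.2–314.3, so I_lo=101, I_hi=150, C_lo=242.2, C_hi=314.3.
(150−101)/(314.3−242.2) × (245.2−242.2) + 101 = 49/72.1 × 3.0 + 101 ≈ 103.04 → 103.
Site A: 262.9 ∈ [242.2, 314.3] ↔ index [101, 150].
101 + (262.9−242.2)·(150−101)/(314.3−242.2) = 101 + 20.7·49/72.1 ≈ 115.07, so AQI = 115.
AQIs: Site G=103, Site A=115. Site A (115) − Site G (103) = 12.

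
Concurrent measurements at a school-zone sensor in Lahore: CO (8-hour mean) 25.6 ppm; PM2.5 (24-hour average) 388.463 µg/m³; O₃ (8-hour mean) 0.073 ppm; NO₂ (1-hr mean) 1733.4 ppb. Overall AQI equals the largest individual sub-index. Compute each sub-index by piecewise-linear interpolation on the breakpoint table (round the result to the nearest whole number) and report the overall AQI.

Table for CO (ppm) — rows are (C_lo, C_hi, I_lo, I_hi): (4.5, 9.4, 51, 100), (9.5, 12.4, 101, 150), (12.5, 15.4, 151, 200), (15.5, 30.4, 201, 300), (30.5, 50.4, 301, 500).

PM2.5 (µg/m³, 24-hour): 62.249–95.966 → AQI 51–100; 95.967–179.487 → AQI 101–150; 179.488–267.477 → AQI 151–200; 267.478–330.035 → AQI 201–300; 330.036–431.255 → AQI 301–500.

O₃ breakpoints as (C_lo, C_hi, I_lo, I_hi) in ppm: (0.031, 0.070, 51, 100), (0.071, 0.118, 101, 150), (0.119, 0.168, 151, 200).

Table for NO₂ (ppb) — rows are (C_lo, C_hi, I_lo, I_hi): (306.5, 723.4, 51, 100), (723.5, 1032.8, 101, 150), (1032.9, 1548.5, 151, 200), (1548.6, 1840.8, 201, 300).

416

CO: 25.6 lies in 15.5–30.4, so I_lo=201, I_hi=300, C_lo=15.5, C_hi=30.4.
(300−201)/(30.4−15.5) × (25.6−15.5) + 201 = 99/14.9 × 10.1 + 201 ≈ 268.11 → 268.
PM2.5 388.463: bracket 330.036–431.255 → index 301–500; slope 199/101.219, offset 58.427.
AQI = 301 + 199/101.219·58.427 ≈ 415.87 ⇒ 416.
O₃: 0.073 ∈ [0.071, 0.118] ↔ index [101, 150].
101 + (0.073−0.071)·(150−101)/(0.118−0.071) = 101 + 0.002·49/0.047 ≈ 103.09, so AQI = 103.
NO₂: 1733.4 lies in 1548.6–1840.8, so I_lo=201, I_hi=300, C_lo=1548.6, C_hi=1840.8.
(300−201)/(1840.8−1548.6) × (1733.4−1548.6) + 201 = 99/292.2 × 184.8 + 201 ≈ 263.61 → 264.
Sub-indices: CO→268, PM2.5→416, O₃→103, NO₂→264. Overall AQI = max = 416; dominant pollutant is PM2.5.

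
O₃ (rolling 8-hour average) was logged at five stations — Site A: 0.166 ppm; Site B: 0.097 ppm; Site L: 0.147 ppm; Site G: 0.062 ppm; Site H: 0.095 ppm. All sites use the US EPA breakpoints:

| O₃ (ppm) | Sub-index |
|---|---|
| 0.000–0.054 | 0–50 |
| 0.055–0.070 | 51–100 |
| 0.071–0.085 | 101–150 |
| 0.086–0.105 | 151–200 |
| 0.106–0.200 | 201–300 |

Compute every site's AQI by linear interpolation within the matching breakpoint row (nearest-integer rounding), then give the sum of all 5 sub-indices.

935

Site A: row 0.106–0.200 (AQI 201–300). (300−201)·(0.166−0.106)/(0.200−0.106) + 201 = 99·0.060/0.094 + 201 ≈ 264.19 → 264.
Site B: 0.097 ∈ [0.086, 0.105] ↔ index [151, 200].
151 + (0.097−0.086)·(200−151)/(0.105−0.086) = 151 + 0.011·49/0.019 ≈ 179.37, so AQI = 179.
Site L 0.147: bracket 0.106–0.200 → index 201–300; slope 99/0.094, offset 0.041.
AQI = 201 + 99/0.094·0.041 ≈ 244.18 ⇒ 244.
Site G: 0.062 ∈ [0.055, 0.070] ↔ index [51, 100].
51 + (0.062−0.055)·(100−51)/(0.070−0.055) = 51 + 0.007·49/0.015 ≈ 73.87, so AQI = 74.
Site H: 0.095 ∈ [0.086, 0.105] ↔ index [151, 200].
151 + (0.095−0.086)·(200−151)/(0.105−0.086) = 151 + 0.009·49/0.019 ≈ 174.21, so AQI = 174.
AQIs: Site A=264, Site B=179, Site L=244, Site G=74, Site H=174. Sum = 264 + 179 + 244 + 74 + 174 = 935.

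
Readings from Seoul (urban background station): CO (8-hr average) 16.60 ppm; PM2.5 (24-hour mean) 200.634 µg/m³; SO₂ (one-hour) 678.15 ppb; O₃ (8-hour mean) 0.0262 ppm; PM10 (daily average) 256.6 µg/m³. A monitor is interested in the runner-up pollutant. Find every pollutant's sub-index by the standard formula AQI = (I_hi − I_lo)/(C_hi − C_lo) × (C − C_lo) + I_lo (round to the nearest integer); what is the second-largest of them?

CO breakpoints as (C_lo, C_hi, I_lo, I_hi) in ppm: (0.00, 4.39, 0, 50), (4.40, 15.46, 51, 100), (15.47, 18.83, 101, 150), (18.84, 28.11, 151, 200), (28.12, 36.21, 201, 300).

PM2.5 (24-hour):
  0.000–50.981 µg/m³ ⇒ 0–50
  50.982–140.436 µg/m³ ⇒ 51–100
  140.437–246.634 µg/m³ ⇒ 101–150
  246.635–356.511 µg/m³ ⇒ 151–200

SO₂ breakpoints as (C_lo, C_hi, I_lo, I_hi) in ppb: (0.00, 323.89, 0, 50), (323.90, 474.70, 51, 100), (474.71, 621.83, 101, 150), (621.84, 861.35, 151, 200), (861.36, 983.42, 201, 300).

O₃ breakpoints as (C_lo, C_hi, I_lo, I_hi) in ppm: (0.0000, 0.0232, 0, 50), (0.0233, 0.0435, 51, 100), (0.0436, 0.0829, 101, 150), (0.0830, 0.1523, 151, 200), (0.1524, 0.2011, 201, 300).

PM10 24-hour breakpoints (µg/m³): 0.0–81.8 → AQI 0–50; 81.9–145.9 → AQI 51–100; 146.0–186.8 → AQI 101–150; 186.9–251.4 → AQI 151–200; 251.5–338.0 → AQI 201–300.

CO: 16.60 lies in 15.47–18.83, so I_lo=101, I_hi=150, C_lo=15.47, C_hi=18.83.
(150−101)/(18.83−15.47) × (16.60−15.47) + 101 = 49/3.36 × 1.13 + 101 ≈ 117.48 → 117.
PM2.5 200.634: bracket 140.437–246.634 → index 101–150; slope 49/106.197, offset 60.197.
AQI = 101 + 49/106.197·60.197 ≈ 128.78 ⇒ 129.
SO₂: row 621.84–861.35 (AQI 151–200). (200−151)·(678.15−621.84)/(861.35−621.84) + 151 = 49·56.31/239.51 + 151 ≈ 162.52 → 163.
O₃: row 0.0233–0.0435 (AQI 51–100). (100−51)·(0.0262−0.0233)/(0.0435−0.0233) + 51 = 49·0.0029/0.0202 + 51 ≈ 58.03 → 58.
PM10: 256.6 lies in 251.5–338.0, so I_lo=201, I_hi=300, C_lo=251.5, C_hi=338.0.
(300−201)/(338.0−251.5) × (256.6−251.5) + 201 = 99/86.5 × 5.1 + 201 ≈ 206.84 → 207.
Sub-indices: CO→117, PM2.5→129, SO₂→163, O₃→58, PM10→207. Ranked high→low: 207, 163, 129, 117, 58. Second-highest sub-index = 163.

163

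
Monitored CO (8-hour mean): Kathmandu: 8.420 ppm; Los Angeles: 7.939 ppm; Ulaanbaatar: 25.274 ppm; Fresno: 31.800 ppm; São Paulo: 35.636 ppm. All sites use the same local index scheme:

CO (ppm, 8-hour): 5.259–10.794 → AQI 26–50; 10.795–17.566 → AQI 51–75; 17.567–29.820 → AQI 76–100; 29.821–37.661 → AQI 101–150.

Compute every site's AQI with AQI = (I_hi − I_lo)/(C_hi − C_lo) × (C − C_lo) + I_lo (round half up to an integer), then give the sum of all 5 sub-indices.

Kathmandu: row 5.259–10.794 (AQI 26–50). (50−26)·(8.420−5.259)/(10.794−5.259) + 26 = 24·3.161/5.535 + 26 ≈ 39.71 → 40.
Los Angeles 7.939: bracket 5.259–10.794 → index 26–50; slope 24/5.535, offset 2.680.
AQI = 26 + 24/5.535·2.680 ≈ 37.62 ⇒ 38.
Ulaanbaatar: 25.274 lies in 17.567–29.820, so I_lo=76, I_hi=100, C_lo=17.567, C_hi=29.820.
(100−76)/(29.820−17.567) × (25.274−17.567) + 76 = 24/12.253 × 7.707 + 76 ≈ 91.10 → 91.
Fresno 31.800: bracket 29.821–37.661 → index 101–150; slope 49/7.840, offset 1.979.
AQI = 101 + 49/7.840·1.979 ≈ 113.37 ⇒ 113.
São Paulo 35.636: bracket 29.821–37.661 → index 101–150; slope 49/7.840, offset 5.815.
AQI = 101 + 49/7.840·5.815 ≈ 137.34 ⇒ 137.
AQIs: Kathmandu=40, Los Angeles=38, Ulaanbaatar=91, Fresno=113, São Paulo=137. Sum = 40 + 38 + 91 + 113 + 137 = 419.

419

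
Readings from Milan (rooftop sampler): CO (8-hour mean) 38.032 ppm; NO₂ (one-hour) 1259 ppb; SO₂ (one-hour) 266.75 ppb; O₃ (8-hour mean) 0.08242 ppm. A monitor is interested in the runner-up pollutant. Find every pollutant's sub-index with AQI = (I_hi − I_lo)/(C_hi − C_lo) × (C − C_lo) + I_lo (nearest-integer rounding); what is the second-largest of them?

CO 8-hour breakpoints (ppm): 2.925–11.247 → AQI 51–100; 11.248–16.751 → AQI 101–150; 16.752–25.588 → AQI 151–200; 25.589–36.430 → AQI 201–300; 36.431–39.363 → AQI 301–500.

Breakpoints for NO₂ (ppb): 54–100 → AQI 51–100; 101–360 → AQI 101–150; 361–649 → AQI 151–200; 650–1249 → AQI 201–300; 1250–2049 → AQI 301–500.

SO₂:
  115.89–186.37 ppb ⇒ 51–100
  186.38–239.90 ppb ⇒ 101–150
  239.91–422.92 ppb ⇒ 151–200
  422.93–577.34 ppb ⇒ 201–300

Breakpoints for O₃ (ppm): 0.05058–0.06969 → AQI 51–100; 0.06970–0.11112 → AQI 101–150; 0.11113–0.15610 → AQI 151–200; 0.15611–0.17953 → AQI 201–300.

CO 38.032: bracket 36.431–39.363 → index 301–500; slope 199/2.932, offset 1.601.
AQI = 301 + 199/2.932·1.601 ≈ 409.66 ⇒ 410.
NO₂ 1259: bracket 1250–2049 → index 301–500; slope 199/799, offset 9.
AQI = 301 + 199/799·9 ≈ 303.24 ⇒ 303.
SO₂ 266.75: bracket 239.91–422.92 → index 151–200; slope 49/183.01, offset 26.84.
AQI = 151 + 49/183.01·26.84 ≈ 158.19 ⇒ 158.
O₃ 0.08242: bracket 0.06970–0.11112 → index 101–150; slope 49/0.04142, offset 0.01272.
AQI = 101 + 49/0.04142·0.01272 ≈ 116.05 ⇒ 116.
Sub-indices: CO→410, NO₂→303, SO₂→158, O₃→116. Ranked high→low: 410, 303, 158, 116. Second-highest sub-index = 303.

303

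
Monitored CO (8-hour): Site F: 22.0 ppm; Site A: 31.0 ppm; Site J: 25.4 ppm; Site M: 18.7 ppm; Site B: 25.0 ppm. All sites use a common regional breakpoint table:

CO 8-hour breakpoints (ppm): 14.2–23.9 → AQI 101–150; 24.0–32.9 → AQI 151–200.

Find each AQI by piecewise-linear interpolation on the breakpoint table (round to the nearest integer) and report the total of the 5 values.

Site F 22.0: bracket 14.2–23.9 → index 101–150; slope 49/9.7, offset 7.8.
AQI = 101 + 49/9.7·7.8 ≈ 140.40 ⇒ 140.
Site A: 31.0 ∈ [24.0, 32.9] ↔ index [151, 200].
151 + (31.0−24.0)·(200−151)/(32.9−24.0) = 151 + 7.0·49/8.9 ≈ 189.54, so AQI = 190.
Site J 25.4: bracket 24.0–32.9 → index 151–200; slope 49/8.9, offset 1.4.
AQI = 151 + 49/8.9·1.4 ≈ 158.71 ⇒ 159.
Site M: 18.7 ∈ [14.2, 23.9] ↔ index [101, 150].
101 + (18.7−14.2)·(150−101)/(23.9−14.2) = 101 + 4.5·49/9.7 ≈ 123.73, so AQI = 124.
Site B: 25.0 lies in 24.0–32.9, so I_lo=151, I_hi=200, C_lo=24.0, C_hi=32.9.
(200−151)/(32.9−24.0) × (25.0−24.0) + 151 = 49/8.9 × 1.0 + 151 ≈ 156.51 → 157.
AQIs: Site F=140, Site A=190, Site J=159, Site M=124, Site B=157. Sum = 140 + 190 + 159 + 124 + 157 = 770.

770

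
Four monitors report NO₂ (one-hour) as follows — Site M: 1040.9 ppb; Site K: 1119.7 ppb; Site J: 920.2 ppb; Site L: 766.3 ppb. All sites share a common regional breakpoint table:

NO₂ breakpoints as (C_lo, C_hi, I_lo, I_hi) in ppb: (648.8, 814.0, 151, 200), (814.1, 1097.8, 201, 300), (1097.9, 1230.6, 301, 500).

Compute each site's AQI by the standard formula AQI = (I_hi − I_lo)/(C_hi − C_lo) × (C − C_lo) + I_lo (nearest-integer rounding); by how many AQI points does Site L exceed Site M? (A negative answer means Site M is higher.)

Site M 1040.9: bracket 814.1–1097.8 → index 201–300; slope 99/283.7, offset 226.8.
AQI = 201 + 99/283.7·226.8 ≈ 280.14 ⇒ 280.
Site K: 1119.7 ∈ [1097.9, 1230.6] ↔ index [301, 500].
301 + (1119.7−1097.9)·(500−301)/(1230.6−1097.9) = 301 + 21.8·199/132.7 ≈ 333.69, so AQI = 334.
Site J: row 814.1–1097.8 (AQI 201–300). (300−201)·(920.2−814.1)/(1097.8−814.1) + 201 = 99·106.1/283.7 + 201 ≈ 238.02 → 238.
Site L: row 648.8–814.0 (AQI 151–200). (200−151)·(766.3−648.8)/(814.0−648.8) + 151 = 49·117.5/165.2 + 151 ≈ 185.85 → 186.
AQIs: Site M=280, Site K=334, Site J=238, Site L=186. Site L (186) − Site M (280) = -94.

-94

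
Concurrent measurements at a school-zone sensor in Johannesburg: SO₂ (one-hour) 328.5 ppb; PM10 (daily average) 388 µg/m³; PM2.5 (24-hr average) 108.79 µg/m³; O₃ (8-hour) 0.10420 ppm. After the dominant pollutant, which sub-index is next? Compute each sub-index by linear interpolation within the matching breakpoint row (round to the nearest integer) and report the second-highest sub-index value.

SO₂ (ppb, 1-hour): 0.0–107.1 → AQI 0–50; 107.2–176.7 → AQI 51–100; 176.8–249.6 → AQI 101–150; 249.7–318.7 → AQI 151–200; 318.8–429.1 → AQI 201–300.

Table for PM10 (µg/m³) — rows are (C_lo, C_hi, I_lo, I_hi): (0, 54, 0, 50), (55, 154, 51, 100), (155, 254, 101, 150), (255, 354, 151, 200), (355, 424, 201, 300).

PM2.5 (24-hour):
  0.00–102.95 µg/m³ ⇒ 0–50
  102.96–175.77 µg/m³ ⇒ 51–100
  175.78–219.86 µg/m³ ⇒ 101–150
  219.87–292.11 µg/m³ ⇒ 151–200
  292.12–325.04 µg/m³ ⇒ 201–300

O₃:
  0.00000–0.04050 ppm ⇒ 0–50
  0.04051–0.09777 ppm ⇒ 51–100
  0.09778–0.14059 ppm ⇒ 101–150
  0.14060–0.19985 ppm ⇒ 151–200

SO₂ 328.5: bracket 318.8–429.1 → index 201–300; slope 99/110.3, offset 9.7.
AQI = 201 + 99/110.3·9.7 ≈ 209.71 ⇒ 210.
PM10: row 355–424 (AQI 201–300). (300−201)·(388−355)/(424−355) + 201 = 99·33/69 + 201 ≈ 248.35 → 248.
PM2.5 108.79: bracket 102.96–175.77 → index 51–100; slope 49/72.81, offset 5.83.
AQI = 51 + 49/72.81·5.83 ≈ 54.92 ⇒ 55.
O₃: 0.10420 ∈ [0.09778, 0.14059] ↔ index [101, 150].
101 + (0.10420−0.09778)·(150−101)/(0.14059−0.09778) = 101 + 0.00642·49/0.04281 ≈ 108.35, so AQI = 108.
Sub-indices: SO₂→210, PM10→248, PM2.5→55, O₃→108. Ranked high→low: 248, 210, 108, 55. Second-highest sub-index = 210.

210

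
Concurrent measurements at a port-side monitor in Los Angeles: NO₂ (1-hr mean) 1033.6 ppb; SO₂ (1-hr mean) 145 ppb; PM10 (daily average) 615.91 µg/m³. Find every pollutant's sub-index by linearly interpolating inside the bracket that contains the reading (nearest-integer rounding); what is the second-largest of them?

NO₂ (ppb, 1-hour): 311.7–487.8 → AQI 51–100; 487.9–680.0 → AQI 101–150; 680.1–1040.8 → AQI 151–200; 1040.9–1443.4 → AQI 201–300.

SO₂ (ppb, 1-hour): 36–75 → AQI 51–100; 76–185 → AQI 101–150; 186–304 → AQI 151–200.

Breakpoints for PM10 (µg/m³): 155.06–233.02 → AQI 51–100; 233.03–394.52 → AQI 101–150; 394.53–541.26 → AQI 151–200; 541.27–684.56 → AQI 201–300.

NO₂: 1033.6 ∈ [680.1, 1040.8] ↔ index [151, 200].
151 + (1033.6−680.1)·(200−151)/(1040.8−680.1) = 151 + 353.5·49/360.7 ≈ 199.02, so AQI = 199.
SO₂: row 76–185 (AQI 101–150). (150−101)·(145−76)/(185−76) + 101 = 49·69/109 + 101 ≈ 132.02 → 132.
PM10: 615.91 ∈ [541.27, 684.56] ↔ index [201, 300].
201 + (615.91−541.27)·(300−201)/(684.56−541.27) = 201 + 74.64·99/143.29 ≈ 252.57, so AQI = 253.
Sub-indices: NO₂→199, SO₂→132, PM10→253. Ranked high→low: 253, 199, 132. Second-highest sub-index = 199.

199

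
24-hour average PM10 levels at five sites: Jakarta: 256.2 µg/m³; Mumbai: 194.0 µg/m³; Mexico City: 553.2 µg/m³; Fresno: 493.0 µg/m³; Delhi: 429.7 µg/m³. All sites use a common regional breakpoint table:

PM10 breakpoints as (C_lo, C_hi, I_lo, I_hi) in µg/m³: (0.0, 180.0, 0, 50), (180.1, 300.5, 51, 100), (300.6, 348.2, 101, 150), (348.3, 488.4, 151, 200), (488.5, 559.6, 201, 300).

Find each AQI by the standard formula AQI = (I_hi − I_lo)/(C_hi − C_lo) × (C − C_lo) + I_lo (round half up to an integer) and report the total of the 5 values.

816

Jakarta: row 180.1–300.5 (AQI 51–100). (100−51)·(256.2−180.1)/(300.5−180.1) + 51 = 49·76.1/120.4 + 51 ≈ 81.97 → 82.
Mumbai: row 180.1–300.5 (AQI 51–100). (100−51)·(194.0−180.1)/(300.5−180.1) + 51 = 49·13.9/120.4 + 51 ≈ 56.66 → 57.
Mexico City: row 488.5–559.6 (AQI 201–300). (300−201)·(553.2−488.5)/(559.6−488.5) + 201 = 99·64.7/71.1 + 201 ≈ 291.09 → 291.
Fresno 493.0: bracket 488.5–559.6 → index 201–300; slope 99/71.1, offset 4.5.
AQI = 201 + 99/71.1·4.5 ≈ 207.27 ⇒ 207.
Delhi: 429.7 lies in 348.3–488.4, so I_lo=151, I_hi=200, C_lo=348.3, C_hi=488.4.
(200−151)/(488.4−348.3) × (429.7−348.3) + 151 = 49/140.1 × 81.4 + 151 ≈ 179.47 → 179.
AQIs: Jakarta=82, Mumbai=57, Mexico City=291, Fresno=207, Delhi=179. Sum = 82 + 57 + 291 + 207 + 179 = 816.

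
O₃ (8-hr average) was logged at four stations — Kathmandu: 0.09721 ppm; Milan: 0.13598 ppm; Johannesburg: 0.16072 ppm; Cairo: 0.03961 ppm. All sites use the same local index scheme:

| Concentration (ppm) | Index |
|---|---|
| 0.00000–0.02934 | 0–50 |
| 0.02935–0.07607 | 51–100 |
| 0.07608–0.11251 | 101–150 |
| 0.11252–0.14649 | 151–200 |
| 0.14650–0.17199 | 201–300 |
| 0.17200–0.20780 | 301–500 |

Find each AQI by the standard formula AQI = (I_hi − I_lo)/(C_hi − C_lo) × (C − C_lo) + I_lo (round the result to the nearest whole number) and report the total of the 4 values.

632

Kathmandu: 0.09721 lies in 0.07608–0.11251, so I_lo=101, I_hi=150, C_lo=0.07608, C_hi=0.11251.
(150−101)/(0.11251−0.07608) × (0.09721−0.07608) + 101 = 49/0.03643 × 0.02113 + 101 ≈ 129.42 → 129.
Milan: 0.13598 ∈ [0.11252, 0.14649] ↔ index [151, 200].
151 + (0.13598−0.11252)·(200−151)/(0.14649−0.11252) = 151 + 0.02346·49/0.03397 ≈ 184.84, so AQI = 185.
Johannesburg: 0.16072 ∈ [0.14650, 0.17199] ↔ index [201, 300].
201 + (0.16072−0.14650)·(300−201)/(0.17199−0.14650) = 201 + 0.01422·99/0.02549 ≈ 256.23, so AQI = 256.
Cairo 0.03961: bracket 0.02935–0.07607 → index 51–100; slope 49/0.04672, offset 0.01026.
AQI = 51 + 49/0.04672·0.01026 ≈ 61.76 ⇒ 62.
AQIs: Kathmandu=129, Milan=185, Johannesburg=256, Cairo=62. Sum = 129 + 185 + 256 + 62 = 632.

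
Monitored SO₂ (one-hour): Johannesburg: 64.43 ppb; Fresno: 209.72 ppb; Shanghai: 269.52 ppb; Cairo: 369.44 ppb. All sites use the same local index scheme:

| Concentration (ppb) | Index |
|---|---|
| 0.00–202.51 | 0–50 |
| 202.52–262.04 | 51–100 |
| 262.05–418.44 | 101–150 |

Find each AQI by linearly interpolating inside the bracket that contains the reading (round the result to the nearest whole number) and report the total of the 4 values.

Johannesburg: 64.43 ∈ [0.00, 202.51] ↔ index [0, 50].
0 + (64.43−0.00)·(50−0)/(202.51−0.00) = 0 + 64.43·50/202.51 ≈ 15.91, so AQI = 16.
Fresno: 209.72 lies in 202.52–262.04, so I_lo=51, I_hi=100, C_lo=202.52, C_hi=262.04.
(100−51)/(262.04−202.52) × (209.72−202.52) + 51 = 49/59.52 × 7.20 + 51 ≈ 56.93 → 57.
Shanghai: row 262.05–418.44 (AQI 101–150). (150−101)·(269.52−262.05)/(418.44−262.05) + 101 = 49·7.47/156.39 + 101 ≈ 103.34 → 103.
Cairo: row 262.05–418.44 (AQI 101–150). (150−101)·(369.44−262.05)/(418.44−262.05) + 101 = 49·107.39/156.39 + 101 ≈ 134.65 → 135.
AQIs: Johannesburg=16, Fresno=57, Shanghai=103, Cairo=135. Sum = 16 + 57 + 103 + 135 = 311.

311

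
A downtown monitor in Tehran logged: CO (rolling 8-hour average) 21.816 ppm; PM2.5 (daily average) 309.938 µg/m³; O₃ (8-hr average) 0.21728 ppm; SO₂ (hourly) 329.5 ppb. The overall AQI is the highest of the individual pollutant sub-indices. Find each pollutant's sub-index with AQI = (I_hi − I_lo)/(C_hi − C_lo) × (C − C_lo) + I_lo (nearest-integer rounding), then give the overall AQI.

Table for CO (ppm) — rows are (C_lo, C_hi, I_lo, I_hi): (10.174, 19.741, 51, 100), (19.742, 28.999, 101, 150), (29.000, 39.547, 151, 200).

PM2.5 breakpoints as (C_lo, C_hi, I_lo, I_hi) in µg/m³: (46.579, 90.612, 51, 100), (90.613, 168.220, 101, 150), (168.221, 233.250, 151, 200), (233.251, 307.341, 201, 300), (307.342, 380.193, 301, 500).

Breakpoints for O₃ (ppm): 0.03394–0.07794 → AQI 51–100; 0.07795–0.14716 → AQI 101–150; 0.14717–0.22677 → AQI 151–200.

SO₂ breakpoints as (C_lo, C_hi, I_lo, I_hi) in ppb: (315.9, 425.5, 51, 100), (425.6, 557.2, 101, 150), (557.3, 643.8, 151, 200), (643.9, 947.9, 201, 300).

308

CO: row 19.742–28.999 (AQI 101–150). (150−101)·(21.816−19.742)/(28.999−19.742) + 101 = 49·2.074/9.257 + 101 ≈ 111.98 → 112.
PM2.5: row 307.342–380.193 (AQI 301–500). (500−301)·(309.938−307.342)/(380.193−307.342) + 301 = 199·2.596/72.851 + 301 ≈ 308.09 → 308.
O₃: 0.21728 lies in 0.14717–0.22677, so I_lo=151, I_hi=200, C_lo=0.14717, C_hi=0.22677.
(200−151)/(0.22677−0.14717) × (0.21728−0.14717) + 151 = 49/0.07960 × 0.07011 + 151 ≈ 194.16 → 194.
SO₂: 329.5 lies in 315.9–425.5, so I_lo=51, I_hi=100, C_lo=315.9, C_hi=425.5.
(100−51)/(425.5−315.9) × (329.5−315.9) + 51 = 49/109.6 × 13.6 + 51 ≈ 57.08 → 57.
Sub-indices: CO→112, PM2.5→308, O₃→194, SO₂→57. Overall AQI = max = 308; dominant pollutant is PM2.5.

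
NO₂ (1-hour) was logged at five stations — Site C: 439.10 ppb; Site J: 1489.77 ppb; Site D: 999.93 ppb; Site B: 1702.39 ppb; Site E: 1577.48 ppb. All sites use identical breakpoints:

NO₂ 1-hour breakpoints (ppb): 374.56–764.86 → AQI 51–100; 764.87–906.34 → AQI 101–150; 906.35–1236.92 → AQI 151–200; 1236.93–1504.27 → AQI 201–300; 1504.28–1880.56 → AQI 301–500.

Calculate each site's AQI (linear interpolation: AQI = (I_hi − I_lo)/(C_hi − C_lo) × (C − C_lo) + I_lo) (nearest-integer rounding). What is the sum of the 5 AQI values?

Site C: row 374.56–764.86 (AQI 51–100). (100−51)·(439.10−374.56)/(764.86−374.56) + 51 = 49·64.54/390.30 + 51 ≈ 59.10 → 59.
Site J: 1489.77 ∈ [1236.93, 1504.27] ↔ index [201, 300].
201 + (1489.77−1236.93)·(300−201)/(1504.27−1236.93) = 201 + 252.84·99/267.34 ≈ 294.63, so AQI = 295.
Site D: row 906.35–1236.92 (AQI 151–200). (200−151)·(999.93−906.35)/(1236.92−906.35) + 151 = 49·93.58/330.57 + 151 ≈ 164.87 → 165.
Site B: 1702.39 ∈ [1504.28, 1880.56] ↔ index [301, 500].
301 + (1702.39−1504.28)·(500−301)/(1880.56−1504.28) = 301 + 198.11·199/376.28 ≈ 405.77, so AQI = 406.
Site E: 1577.48 lies in 1504.28–1880.56, so I_lo=301, I_hi=500, C_lo=1504.28, C_hi=1880.56.
(500−301)/(1880.56−1504.28) × (1577.48−1504.28) + 301 = 199/376.28 × 73.20 + 301 ≈ 339.71 → 340.
AQIs: Site C=59, Site J=295, Site D=165, Site B=406, Site E=340. Sum = 59 + 295 + 165 + 406 + 340 = 1265.

1265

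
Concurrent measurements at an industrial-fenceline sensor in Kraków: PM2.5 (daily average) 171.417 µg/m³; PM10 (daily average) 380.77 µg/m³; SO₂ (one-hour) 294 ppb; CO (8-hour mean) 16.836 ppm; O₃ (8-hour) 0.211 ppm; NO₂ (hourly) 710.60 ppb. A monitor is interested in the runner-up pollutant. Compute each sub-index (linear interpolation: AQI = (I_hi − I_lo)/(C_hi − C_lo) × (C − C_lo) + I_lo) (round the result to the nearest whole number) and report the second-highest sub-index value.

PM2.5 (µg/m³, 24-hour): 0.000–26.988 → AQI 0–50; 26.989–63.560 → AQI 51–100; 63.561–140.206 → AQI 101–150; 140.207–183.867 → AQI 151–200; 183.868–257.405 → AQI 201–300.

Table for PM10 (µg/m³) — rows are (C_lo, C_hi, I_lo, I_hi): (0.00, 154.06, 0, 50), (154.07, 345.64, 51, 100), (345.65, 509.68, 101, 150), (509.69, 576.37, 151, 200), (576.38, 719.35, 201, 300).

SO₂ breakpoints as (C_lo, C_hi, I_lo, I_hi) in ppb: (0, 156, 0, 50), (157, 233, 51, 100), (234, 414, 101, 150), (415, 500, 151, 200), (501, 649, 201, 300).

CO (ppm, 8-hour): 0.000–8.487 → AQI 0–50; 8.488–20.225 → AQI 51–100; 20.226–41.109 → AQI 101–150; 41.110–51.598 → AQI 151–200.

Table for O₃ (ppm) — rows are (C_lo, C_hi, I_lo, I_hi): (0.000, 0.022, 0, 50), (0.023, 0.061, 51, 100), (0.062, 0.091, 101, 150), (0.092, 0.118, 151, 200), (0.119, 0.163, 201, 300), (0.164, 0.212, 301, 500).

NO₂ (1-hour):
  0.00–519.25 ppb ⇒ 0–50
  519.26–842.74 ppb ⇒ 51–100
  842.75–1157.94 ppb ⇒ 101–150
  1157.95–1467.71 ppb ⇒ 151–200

PM2.5: 171.417 ∈ [140.207, 183.867] ↔ index [151, 200].
151 + (171.417−140.207)·(200−151)/(183.867−140.207) = 151 + 31.210·49/43.660 ≈ 186.03, so AQI = 186.
PM10: 380.77 lies in 345.65–509.68, so I_lo=101, I_hi=150, C_lo=345.65, C_hi=509.68.
(150−101)/(509.68−345.65) × (380.77−345.65) + 101 = 49/164.03 × 35.12 + 101 ≈ 111.49 → 111.
SO₂ 294: bracket 234–414 → index 101–150; slope 49/180, offset 60.
AQI = 101 + 49/180·60 ≈ 117.33 ⇒ 117.
CO 16.836: bracket 8.488–20.225 → index 51–100; slope 49/11.737, offset 8.348.
AQI = 51 + 49/11.737·8.348 ≈ 85.85 ⇒ 86.
O₃: 0.211 ∈ [0.164, 0.212] ↔ index [301, 500].
301 + (0.211−0.164)·(500−301)/(0.212−0.164) = 301 + 0.047·199/0.048 ≈ 495.85, so AQI = 496.
NO₂ 710.60: bracket 519.26–842.74 → index 51–100; slope 49/323.48, offset 191.34.
AQI = 51 + 49/323.48·191.34 ≈ 79.98 ⇒ 80.
Sub-indices: PM2.5→186, PM10→111, SO₂→117, CO→86, O₃→496, NO₂→80. Ranked high→low: 496, 186, 117, 111, 86, 80. Second-highest sub-index = 186.

186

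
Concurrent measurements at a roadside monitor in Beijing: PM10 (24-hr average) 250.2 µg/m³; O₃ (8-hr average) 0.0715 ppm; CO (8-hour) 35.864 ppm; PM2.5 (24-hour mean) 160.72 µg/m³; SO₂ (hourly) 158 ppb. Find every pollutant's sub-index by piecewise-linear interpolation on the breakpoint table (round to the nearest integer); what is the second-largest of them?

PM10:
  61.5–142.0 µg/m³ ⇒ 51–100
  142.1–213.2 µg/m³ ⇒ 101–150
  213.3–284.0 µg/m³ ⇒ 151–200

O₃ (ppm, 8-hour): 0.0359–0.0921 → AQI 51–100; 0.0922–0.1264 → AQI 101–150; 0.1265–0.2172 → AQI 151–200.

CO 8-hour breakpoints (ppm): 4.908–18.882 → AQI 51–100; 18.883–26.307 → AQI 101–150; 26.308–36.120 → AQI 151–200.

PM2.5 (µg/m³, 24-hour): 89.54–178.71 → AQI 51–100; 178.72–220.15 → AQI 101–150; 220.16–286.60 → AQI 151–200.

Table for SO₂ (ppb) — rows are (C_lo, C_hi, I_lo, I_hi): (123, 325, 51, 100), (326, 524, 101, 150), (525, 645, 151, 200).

177

PM10: row 213.3–284.0 (AQI 151–200). (200−151)·(250.2−213.3)/(284.0−213.3) + 151 = 49·36.9/70.7 + 151 ≈ 176.57 → 177.
O₃ 0.0715: bracket 0.0359–0.0921 → index 51–100; slope 49/0.0562, offset 0.0356.
AQI = 51 + 49/0.0562·0.0356 ≈ 82.04 ⇒ 82.
CO 35.864: bracket 26.308–36.120 → index 151–200; slope 49/9.812, offset 9.556.
AQI = 151 + 49/9.812·9.556 ≈ 198.72 ⇒ 199.
PM2.5: row 89.54–178.71 (AQI 51–100). (100−51)·(160.72−89.54)/(178.71−89.54) + 51 = 49·71.18/89.17 + 51 ≈ 90.11 → 90.
SO₂: 158 ∈ [123, 325] ↔ index [51, 100].
51 + (158−123)·(100−51)/(325−123) = 51 + 35·49/202 ≈ 59.49, so AQI = 59.
Sub-indices: PM10→177, O₃→82, CO→199, PM2.5→90, SO₂→59. Ranked high→low: 199, 177, 90, 82, 59. Second-highest sub-index = 177.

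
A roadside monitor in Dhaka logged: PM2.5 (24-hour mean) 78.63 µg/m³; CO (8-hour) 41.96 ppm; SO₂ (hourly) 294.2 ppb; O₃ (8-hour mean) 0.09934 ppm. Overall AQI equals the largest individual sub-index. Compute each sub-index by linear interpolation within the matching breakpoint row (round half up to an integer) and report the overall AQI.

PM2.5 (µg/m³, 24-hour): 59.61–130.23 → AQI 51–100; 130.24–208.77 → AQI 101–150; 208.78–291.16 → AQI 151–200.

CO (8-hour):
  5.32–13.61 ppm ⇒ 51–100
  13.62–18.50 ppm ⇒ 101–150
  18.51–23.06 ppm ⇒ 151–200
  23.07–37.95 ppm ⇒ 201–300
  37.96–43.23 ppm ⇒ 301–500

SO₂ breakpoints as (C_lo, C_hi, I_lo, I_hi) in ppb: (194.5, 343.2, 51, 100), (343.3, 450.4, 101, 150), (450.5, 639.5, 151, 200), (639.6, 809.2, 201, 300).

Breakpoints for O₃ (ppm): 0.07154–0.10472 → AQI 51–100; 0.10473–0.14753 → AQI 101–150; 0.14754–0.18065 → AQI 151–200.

PM2.5: row 59.61–130.23 (AQI 51–100). (100−51)·(78.63−59.61)/(130.23−59.61) + 51 = 49·19.02/70.62 + 51 ≈ 64.20 → 64.
CO: 41.96 ∈ [37.96, 43.23] ↔ index [301, 500].
301 + (41.96−37.96)·(500−301)/(43.23−37.96) = 301 + 4.00·199/5.27 ≈ 452.04, so AQI = 452.
SO₂: 294.2 lies in 194.5–343.2, so I_lo=51, I_hi=100, C_lo=194.5, C_hi=343.2.
(100−51)/(343.2−194.5) × (294.2−194.5) + 51 = 49/148.7 × 99.7 + 51 ≈ 83.85 → 84.
O₃: 0.09934 lies in 0.07154–0.10472, so I_lo=51, I_hi=100, C_lo=0.07154, C_hi=0.10472.
(100−51)/(0.10472−0.07154) × (0.09934−0.07154) + 51 = 49/0.03318 × 0.02780 + 51 ≈ 92.05 → 92.
Sub-indices: PM2.5→64, CO→452, SO₂→84, O₃→92. Overall AQI = max = 452; dominant pollutant is CO.

452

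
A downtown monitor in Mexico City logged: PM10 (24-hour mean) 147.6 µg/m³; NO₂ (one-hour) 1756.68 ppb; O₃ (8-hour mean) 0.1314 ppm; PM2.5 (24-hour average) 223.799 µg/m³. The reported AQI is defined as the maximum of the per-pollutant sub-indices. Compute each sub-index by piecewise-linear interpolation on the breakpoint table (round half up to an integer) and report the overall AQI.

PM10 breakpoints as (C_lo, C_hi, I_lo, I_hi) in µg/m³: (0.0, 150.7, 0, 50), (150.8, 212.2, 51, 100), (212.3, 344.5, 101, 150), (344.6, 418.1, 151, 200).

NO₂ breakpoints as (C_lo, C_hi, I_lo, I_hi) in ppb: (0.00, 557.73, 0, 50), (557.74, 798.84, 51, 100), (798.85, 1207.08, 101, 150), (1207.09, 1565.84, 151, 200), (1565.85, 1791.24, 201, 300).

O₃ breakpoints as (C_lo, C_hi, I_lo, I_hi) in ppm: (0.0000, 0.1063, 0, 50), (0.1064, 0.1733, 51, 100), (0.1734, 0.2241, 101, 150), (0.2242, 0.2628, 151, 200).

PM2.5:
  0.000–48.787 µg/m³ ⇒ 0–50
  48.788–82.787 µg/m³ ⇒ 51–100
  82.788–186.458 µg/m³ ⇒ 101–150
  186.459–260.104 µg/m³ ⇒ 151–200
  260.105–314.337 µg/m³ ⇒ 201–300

285

PM10: 147.6 lies in 0.0–150.7, so I_lo=0, I_hi=50, C_lo=0.0, C_hi=150.7.
(50−0)/(150.7−0.0) × (147.6−0.0) + 0 = 50/150.7 × 147.6 + 0 ≈ 48.97 → 49.
NO₂ 1756.68: bracket 1565.85–1791.24 → index 201–300; slope 99/225.39, offset 190.83.
AQI = 201 + 99/225.39·190.83 ≈ 284.82 ⇒ 285.
O₃: 0.1314 ∈ [0.1064, 0.1733] ↔ index [51, 100].
51 + (0.1314−0.1064)·(100−51)/(0.1733−0.1064) = 51 + 0.0250·49/0.0669 ≈ 69.31, so AQI = 69.
PM2.5: 223.799 lies in 186.459–260.104, so I_lo=151, I_hi=200, C_lo=186.459, C_hi=260.104.
(200−151)/(260.104−186.459) × (223.799−186.459) + 151 = 49/73.645 × 37.340 + 151 ≈ 175.84 → 176.
Sub-indices: PM10→49, NO₂→285, O₃→69, PM2.5→176. Overall AQI = max = 285; dominant pollutant is NO₂.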